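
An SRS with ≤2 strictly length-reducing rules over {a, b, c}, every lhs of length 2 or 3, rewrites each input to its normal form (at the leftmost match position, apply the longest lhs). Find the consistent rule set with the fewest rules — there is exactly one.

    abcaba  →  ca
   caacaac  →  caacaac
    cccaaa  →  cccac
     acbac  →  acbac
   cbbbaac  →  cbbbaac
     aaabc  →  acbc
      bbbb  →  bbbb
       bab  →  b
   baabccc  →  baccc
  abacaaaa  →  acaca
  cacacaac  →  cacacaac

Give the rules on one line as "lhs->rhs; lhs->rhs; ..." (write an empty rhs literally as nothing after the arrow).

  | abcaba => caba => ca
  | caacaac
  | cccaaa => cccac
  | acbac

aaa->ac; ab->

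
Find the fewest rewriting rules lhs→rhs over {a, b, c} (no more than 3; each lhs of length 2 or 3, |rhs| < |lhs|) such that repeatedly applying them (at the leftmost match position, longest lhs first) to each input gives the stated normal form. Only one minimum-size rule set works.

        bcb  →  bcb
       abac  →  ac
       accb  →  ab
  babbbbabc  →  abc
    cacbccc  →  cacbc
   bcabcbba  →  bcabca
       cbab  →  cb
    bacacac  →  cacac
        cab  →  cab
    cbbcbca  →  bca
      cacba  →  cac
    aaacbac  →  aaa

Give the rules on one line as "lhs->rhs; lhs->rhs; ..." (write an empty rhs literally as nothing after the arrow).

ba->; bb->; cc->

  | bcb
  | abac => ac
  | accb => ab
  | babbbbabc => bbbbabc => bbabc => abc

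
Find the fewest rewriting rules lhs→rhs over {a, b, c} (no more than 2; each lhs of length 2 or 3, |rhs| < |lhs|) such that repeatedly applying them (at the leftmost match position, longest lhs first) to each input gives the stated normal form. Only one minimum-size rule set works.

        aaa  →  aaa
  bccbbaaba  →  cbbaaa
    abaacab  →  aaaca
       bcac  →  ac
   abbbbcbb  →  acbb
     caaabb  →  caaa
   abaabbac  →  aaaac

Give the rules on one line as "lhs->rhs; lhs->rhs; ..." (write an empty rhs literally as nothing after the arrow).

ab->a; bc->

  | aaa
  | bccbbaaba => cbbaaba => cbbaaa
  | abaacab => aaacab => aaaca
  | bcac => ac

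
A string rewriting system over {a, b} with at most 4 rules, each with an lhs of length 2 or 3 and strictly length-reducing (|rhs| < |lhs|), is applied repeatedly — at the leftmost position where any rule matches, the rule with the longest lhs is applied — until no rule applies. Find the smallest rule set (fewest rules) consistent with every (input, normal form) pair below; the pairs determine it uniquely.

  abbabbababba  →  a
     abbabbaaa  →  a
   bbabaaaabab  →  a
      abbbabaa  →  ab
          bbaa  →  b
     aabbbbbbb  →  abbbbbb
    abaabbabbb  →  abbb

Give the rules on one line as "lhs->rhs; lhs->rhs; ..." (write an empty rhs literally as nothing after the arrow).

aab->a; ba->; baa->; bab->

  | abbabbababba => abbababba => ababba => aba => a
  | abbabbaaa => abbaaa => aba => a
  | bbabaaaabab => baaaabab => aabab => aab => a
  | abbbabaa => abbaa => ab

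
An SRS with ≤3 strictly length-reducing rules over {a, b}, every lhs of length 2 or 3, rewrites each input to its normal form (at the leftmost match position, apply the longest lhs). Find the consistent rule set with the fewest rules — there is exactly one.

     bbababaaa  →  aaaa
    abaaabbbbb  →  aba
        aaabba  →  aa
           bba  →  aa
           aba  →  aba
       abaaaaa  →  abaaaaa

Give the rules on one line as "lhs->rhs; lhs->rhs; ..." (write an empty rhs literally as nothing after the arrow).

  | bbababaaa => aababaaa => aabaaa => aaaa
  | abaaabbbbb => abaabbbb => ababbb => abaab => aba
  | aaabba => aaba => aa
  | bba => aa

aab->a; bb->a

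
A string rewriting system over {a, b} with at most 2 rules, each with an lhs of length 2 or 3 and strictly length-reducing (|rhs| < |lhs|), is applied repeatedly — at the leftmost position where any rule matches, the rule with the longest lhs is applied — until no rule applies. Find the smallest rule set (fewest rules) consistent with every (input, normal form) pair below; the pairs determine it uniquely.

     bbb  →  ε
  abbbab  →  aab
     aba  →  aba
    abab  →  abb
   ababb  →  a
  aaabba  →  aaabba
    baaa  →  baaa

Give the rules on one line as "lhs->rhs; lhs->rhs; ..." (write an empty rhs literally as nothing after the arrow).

bab->bb; bbb->

  | bbb => ε
  | abbbab => aab
  | aba
  | abab => abb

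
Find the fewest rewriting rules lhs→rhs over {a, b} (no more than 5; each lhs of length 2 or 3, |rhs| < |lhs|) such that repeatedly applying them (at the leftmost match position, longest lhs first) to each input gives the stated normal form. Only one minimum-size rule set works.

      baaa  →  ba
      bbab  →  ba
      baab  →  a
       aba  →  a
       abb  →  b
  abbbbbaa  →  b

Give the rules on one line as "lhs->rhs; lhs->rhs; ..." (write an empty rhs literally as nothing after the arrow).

  | baaa => ba
  | bbab => aab => ba
  | baab => bb => a
  | aba => a

aab->ba; ab->; baa->b; bb->a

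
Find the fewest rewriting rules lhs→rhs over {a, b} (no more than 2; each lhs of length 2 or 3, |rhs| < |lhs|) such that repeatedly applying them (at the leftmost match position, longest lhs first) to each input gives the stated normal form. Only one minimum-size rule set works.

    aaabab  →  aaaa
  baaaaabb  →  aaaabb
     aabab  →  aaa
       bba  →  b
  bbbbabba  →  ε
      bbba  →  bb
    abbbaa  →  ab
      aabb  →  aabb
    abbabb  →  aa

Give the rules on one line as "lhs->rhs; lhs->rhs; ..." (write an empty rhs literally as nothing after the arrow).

  | aaabab => aaaa
  | baaaaabb => aaaabb
  | aabab => aaa
  | bba => b

ba->; bab->a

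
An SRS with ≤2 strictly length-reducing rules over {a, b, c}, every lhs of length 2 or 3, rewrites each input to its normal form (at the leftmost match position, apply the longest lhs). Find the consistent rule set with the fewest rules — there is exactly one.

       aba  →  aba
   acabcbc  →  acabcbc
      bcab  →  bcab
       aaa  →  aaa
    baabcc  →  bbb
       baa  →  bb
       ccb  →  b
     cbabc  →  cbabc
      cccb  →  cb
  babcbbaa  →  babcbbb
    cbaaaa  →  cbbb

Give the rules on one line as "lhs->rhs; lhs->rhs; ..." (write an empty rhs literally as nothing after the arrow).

baa->bb; cc->

  | aba
  | acabcbc
  | bcab
  | aaa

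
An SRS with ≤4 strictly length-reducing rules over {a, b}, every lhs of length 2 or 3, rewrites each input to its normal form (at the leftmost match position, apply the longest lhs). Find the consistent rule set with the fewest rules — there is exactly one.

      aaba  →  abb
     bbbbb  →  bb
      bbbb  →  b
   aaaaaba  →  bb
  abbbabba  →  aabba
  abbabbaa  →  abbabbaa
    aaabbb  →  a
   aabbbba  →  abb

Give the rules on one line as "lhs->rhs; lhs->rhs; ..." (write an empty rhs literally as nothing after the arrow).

  | aaba => abb
  | bbbbb => bb
  | bbbb => b
  | aaaaaba => aaaba => aba => bb

aaa->a; aba->bb; bbb->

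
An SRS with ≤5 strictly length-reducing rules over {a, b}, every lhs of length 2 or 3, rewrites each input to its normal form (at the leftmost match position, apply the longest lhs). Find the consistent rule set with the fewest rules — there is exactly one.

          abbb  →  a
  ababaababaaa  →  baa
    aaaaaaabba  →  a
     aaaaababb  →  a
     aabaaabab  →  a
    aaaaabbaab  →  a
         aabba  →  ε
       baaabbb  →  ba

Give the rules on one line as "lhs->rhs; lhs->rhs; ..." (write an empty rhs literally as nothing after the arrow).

  | abbb => aab => a
  | ababaababaaa => baababaaa => baabaaa => baaaa => baa
  | aaaaaaabba => aaaaabba => aaabba => abba => aaa => a
  | aaaaababb => aaababb => ababb => bb => a

aaa->a; aab->a; aba->; bb->a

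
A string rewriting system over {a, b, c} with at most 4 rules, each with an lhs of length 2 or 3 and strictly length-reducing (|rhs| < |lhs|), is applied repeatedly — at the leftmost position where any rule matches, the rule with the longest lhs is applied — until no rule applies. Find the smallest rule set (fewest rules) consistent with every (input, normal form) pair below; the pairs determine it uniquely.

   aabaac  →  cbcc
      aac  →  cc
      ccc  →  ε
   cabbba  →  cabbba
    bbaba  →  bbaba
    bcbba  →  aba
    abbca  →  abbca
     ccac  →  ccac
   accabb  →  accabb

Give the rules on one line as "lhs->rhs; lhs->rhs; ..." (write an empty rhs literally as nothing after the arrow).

aa->c; bcb->a; ccc->

  | aabaac => cbaac => cbcc
  | aac => cc
  | ccc => ε
  | cabbba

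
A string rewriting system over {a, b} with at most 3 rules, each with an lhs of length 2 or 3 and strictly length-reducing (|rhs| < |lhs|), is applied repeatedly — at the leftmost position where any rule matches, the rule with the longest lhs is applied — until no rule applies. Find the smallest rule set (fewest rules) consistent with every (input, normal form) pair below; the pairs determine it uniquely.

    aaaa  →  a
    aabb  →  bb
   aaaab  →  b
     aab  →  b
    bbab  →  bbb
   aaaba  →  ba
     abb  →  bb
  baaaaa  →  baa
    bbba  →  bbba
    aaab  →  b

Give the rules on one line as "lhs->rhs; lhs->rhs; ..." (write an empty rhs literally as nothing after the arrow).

aaa->; ab->b

  | aaaa => a
  | aabb => abb => bb
  | aaaab => ab => b
  | aab => ab => b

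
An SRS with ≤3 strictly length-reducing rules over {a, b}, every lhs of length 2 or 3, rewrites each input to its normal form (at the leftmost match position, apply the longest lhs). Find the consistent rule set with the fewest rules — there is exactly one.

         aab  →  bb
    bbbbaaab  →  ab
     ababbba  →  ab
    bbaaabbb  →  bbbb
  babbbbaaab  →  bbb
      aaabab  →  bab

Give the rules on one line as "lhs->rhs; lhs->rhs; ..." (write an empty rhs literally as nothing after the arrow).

  | aab => bb
  | bbbbaaab => bbaab => ab
  | ababbba => abbba => ab
  | bbaaabbb => aabbb => bbbb

aa->b; aba->a; bba->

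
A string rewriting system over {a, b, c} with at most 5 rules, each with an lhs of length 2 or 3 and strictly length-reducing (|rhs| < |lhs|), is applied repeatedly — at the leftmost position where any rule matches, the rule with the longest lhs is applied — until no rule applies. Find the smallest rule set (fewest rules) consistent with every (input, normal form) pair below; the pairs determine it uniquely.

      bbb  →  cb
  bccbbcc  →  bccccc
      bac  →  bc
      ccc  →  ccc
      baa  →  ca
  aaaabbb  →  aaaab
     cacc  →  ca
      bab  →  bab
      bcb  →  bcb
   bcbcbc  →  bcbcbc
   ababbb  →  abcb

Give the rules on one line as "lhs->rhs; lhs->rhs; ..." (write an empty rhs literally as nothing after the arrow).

  | bbb => cb
  | bccbbcc => bccccc
  | bac => bc
  | ccc

ac->a; baa->ca; bac->bc; bb->c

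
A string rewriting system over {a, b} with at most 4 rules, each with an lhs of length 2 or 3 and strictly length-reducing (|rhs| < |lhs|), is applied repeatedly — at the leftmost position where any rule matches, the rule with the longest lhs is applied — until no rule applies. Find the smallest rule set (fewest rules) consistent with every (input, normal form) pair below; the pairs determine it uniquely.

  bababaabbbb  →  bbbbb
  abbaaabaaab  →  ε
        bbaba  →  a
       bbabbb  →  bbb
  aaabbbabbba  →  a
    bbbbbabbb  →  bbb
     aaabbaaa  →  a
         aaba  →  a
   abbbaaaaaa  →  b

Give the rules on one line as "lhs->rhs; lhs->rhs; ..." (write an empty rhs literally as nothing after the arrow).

aa->b; ab->; abb->bb; ba->a

  | bababaabbbb => ababaabbbb => abaabbbb => aabbbb => bbbbb
  | abbaaabaaab => bbaaabaaab => baaabaaab => aaabaaab => babaaab => abaaab => aaab => bab => ab => ε
  | bbaba => baba => aba => a
  | bbabbb => babbb => abbb => bbb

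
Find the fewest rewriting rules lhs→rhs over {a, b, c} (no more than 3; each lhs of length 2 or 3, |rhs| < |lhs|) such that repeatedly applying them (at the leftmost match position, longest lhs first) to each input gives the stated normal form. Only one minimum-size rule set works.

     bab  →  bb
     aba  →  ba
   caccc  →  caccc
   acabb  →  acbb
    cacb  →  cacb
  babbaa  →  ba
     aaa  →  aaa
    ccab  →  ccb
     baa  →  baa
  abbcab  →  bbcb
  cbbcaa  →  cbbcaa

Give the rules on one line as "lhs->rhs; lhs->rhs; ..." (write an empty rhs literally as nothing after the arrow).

  | bab => bb
  | aba => ba
  | caccc
  | acabb => acbb

ab->b; bba->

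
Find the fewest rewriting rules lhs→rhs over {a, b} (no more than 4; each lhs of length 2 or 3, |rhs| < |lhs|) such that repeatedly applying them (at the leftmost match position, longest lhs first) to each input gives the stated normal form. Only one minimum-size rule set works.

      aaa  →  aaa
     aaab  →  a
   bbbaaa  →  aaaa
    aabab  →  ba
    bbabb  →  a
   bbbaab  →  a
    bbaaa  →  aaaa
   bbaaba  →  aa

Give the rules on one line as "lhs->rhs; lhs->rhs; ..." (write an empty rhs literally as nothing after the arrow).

aab->b; ab->a; bb->a

  | aaa
  | aaab => ab => a
  | bbbaaa => abaaa => aaaa
  | aabab => bab => ba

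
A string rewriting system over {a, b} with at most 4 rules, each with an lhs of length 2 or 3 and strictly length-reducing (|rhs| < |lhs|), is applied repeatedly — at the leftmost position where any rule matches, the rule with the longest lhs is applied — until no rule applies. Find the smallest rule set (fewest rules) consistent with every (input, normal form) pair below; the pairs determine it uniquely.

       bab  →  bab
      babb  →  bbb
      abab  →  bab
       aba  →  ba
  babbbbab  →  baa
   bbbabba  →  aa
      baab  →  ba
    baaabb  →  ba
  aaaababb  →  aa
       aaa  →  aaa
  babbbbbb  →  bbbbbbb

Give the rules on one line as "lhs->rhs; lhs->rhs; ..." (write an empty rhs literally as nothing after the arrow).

aab->a; aba->ba; abb->bb; bba->aa

  | bab
  | babb => bbb
  | abab => bab
  | aba => ba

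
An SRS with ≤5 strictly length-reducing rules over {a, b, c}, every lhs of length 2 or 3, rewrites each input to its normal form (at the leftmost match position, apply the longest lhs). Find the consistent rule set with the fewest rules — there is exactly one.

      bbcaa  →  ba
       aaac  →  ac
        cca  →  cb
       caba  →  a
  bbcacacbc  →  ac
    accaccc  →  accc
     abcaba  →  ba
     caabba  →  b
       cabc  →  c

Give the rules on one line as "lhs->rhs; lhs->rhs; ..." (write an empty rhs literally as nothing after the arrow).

aa->; bb->; bc->; ca->b

  | bbcaa => caa => ba
  | aaac => ac
  | cca => cb
  | caba => bba => a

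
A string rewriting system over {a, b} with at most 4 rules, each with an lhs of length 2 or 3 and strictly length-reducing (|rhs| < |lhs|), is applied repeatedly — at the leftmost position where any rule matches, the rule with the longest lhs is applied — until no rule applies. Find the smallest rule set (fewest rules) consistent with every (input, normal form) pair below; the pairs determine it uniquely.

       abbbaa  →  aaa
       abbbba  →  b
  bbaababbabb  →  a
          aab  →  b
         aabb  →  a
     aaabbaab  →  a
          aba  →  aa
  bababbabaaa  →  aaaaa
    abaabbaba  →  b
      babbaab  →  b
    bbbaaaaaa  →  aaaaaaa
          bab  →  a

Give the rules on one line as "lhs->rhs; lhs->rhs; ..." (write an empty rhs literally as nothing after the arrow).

  | abbbaa => bbbaa => abaa => aaa
  | abbbba => bbbba => abba => bba => b
  | bbaababbabb => bababbabb => baabbabb => babbabb => bbbabb => ababb => aabb => abb => bb => a
  | aab => ab => b

ab->b; aba->aa; bb->a; bba->b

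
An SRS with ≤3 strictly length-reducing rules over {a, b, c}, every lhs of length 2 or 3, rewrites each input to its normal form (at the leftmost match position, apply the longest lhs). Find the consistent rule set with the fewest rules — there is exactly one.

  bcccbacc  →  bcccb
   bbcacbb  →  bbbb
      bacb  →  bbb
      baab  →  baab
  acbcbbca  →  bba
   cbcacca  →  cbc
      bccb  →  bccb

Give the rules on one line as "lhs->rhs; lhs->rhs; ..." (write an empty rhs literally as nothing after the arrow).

ac->b; bbc->b; ca->

  | bcccbacc => bcccbbc => bcccb
  | bbcacbb => bacbb => bbbb
  | bacb => bbb
  | baab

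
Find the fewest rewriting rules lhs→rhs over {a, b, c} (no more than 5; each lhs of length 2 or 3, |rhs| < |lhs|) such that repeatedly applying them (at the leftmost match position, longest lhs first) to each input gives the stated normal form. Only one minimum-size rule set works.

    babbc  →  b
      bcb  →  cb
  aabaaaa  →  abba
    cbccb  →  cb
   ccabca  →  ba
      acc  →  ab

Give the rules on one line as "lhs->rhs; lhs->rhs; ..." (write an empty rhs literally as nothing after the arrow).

  | babbc => babc => bcc => cc => b
  | bcb => cb
  | aabaaaa => aabcba => accba => abba
  | cbccb => cccb => bcb => cb

aaa->cb; abc->cc; bc->c; cc->b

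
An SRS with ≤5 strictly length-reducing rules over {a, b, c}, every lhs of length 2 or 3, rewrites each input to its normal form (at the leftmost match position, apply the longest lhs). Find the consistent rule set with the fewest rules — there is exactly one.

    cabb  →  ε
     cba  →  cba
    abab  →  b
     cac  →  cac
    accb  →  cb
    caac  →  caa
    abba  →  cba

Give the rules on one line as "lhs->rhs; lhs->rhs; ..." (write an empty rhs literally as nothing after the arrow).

aac->aa; ab->c; bb->; cc->b

  | cabb => ccb => bb => ε
  | cba
  | abab => cab => cc => b
  | cac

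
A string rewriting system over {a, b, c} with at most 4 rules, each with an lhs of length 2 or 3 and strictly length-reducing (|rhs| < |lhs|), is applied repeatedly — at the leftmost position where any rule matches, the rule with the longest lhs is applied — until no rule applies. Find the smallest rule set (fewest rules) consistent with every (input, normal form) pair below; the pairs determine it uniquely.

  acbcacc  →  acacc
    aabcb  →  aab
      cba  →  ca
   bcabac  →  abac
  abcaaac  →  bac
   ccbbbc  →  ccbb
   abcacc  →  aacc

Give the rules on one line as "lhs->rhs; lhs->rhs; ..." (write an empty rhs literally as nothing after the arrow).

  | acbcacc => acacc
  | aabcb => aab
  | cba => ca
  | bcabac => abac

aaa->b; bc->; cba->ca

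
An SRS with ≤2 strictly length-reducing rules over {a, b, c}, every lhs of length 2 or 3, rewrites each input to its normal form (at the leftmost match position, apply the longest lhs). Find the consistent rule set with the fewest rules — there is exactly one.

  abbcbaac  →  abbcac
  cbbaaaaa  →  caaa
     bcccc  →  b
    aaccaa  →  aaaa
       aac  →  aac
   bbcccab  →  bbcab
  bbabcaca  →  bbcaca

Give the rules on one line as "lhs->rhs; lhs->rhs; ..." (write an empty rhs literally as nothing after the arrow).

ba->; cc->

  | abbcbaac => abbcac
  | cbbaaaaa => cbaaaa => caaa
  | bcccc => bcc => b
  | aaccaa => aaaa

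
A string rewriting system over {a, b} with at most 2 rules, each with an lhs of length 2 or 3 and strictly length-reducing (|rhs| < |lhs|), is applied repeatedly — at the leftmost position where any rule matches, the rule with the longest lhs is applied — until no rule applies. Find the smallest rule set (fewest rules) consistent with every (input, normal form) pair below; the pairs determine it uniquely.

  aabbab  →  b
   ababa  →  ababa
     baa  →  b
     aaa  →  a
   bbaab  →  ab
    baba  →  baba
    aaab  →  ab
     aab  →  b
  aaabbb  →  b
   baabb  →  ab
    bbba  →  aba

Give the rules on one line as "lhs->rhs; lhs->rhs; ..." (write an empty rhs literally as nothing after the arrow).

  | aabbab => bbab => aab => b
  | ababa
  | baa => b
  | aaa => a

aa->; bb->a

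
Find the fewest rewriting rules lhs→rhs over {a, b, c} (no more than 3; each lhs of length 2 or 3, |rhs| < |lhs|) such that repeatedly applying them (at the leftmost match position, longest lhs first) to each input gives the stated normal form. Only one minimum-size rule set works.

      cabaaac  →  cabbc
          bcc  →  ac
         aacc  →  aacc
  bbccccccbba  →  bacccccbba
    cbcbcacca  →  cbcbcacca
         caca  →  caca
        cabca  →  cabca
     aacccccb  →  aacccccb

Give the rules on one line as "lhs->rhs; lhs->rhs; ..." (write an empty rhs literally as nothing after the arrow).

aaa->b; bcc->ac

  | cabaaac => cabbc
  | bcc => ac
  | aacc
  | bbccccccbba => bacccccbba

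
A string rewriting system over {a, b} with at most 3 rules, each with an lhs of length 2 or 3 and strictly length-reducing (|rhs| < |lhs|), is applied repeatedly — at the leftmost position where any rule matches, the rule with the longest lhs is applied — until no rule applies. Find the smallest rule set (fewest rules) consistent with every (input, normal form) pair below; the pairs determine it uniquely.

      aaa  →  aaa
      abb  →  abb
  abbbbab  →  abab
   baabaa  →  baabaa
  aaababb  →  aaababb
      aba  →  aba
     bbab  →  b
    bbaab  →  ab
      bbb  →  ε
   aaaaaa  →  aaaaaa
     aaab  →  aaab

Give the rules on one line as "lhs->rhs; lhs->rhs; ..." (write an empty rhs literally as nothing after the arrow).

  | aaa
  | abb
  | abbbbab => abab
  | baabaa

bba->; bbb->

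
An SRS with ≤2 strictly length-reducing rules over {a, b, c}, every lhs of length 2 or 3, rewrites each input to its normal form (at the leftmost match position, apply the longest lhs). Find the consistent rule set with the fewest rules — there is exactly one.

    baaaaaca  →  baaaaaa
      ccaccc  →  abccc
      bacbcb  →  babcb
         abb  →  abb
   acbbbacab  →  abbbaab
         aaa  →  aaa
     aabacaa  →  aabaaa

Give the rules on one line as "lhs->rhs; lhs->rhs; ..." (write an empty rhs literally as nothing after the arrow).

  | baaaaaca => baaaaaa
  | ccaccc => abccc
  | bacbcb => babcb
  | abb

ac->a; cca->ab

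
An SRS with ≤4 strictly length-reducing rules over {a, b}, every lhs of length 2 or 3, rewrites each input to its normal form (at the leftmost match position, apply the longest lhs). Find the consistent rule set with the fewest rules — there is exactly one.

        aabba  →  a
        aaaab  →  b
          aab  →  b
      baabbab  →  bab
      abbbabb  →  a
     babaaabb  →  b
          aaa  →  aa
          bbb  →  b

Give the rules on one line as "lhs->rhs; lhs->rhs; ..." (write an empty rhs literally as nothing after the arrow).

aaa->aa; aab->b; aba->a; bb->

  | aabba => bba => a
  | aaaab => aaab => aab => b
  | aab => b
  | baabbab => bbbab => bab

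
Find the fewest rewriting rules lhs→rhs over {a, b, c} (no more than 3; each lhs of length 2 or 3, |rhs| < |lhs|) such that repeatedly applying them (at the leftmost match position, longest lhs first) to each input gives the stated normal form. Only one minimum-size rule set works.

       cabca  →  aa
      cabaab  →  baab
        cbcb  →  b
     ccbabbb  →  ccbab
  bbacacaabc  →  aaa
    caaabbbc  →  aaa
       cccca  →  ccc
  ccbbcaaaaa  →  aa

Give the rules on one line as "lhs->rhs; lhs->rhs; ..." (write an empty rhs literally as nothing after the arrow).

bb->; bc->a; ca->

  | cabca => bca => aa
  | cabaab => baab
  | cbcb => cab => b
  | ccbabbb => ccbab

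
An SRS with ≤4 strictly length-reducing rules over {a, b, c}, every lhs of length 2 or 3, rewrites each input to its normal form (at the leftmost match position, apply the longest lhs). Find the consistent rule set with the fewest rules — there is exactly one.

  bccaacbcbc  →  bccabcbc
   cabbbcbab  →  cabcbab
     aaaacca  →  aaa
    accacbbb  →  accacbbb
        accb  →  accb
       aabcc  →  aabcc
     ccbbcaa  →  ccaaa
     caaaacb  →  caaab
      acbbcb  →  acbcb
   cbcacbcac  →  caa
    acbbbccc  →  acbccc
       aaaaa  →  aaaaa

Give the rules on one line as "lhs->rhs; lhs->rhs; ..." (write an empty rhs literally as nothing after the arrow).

  | bccaacbcbc => bccabcbc
  | cabbbcbab => cabbcbab => cabcbab
  | aaaacca => aaaca => aaa
  | accacbbb

aac->a; bbc->bc; bca->aa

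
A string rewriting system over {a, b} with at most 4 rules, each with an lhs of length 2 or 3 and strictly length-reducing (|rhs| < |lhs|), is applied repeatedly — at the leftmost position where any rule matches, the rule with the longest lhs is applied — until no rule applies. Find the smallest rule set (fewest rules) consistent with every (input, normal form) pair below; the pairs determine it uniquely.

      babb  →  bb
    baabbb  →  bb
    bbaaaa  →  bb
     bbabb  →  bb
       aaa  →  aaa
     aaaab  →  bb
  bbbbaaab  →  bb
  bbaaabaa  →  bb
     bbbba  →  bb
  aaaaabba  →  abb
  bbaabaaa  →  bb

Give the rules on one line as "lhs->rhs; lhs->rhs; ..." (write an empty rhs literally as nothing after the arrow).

  | babb => bbb => bb
  | baabbb => babbb => bbbb => bbb => bb
  | bbaaaa => bbaaa => bbaa => bba => bb
  | bbabb => bbbb => bbb => bb

aab->bb; ba->b; bbb->bb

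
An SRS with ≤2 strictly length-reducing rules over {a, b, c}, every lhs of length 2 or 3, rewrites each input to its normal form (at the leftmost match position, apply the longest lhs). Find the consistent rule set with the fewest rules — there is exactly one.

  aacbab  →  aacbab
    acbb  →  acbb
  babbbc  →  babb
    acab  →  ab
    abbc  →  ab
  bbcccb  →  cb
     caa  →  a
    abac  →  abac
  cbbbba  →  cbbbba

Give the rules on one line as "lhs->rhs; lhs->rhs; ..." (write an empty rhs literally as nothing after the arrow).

  | aacbab
  | acbb
  | babbbc => babb
  | acab => ab

bc->; ca->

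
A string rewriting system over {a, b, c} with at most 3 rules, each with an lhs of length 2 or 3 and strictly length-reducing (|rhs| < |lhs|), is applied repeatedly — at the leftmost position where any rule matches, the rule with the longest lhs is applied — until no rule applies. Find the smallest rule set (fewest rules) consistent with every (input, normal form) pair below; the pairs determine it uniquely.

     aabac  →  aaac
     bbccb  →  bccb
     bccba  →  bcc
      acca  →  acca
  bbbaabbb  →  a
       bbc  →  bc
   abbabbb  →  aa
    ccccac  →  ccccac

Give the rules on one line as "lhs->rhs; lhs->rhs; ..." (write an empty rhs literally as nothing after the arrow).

  | aabac => aaac
  | bbccb => bccb
  | bccba => bcc
  | acca

ab->a; ba->; bb->b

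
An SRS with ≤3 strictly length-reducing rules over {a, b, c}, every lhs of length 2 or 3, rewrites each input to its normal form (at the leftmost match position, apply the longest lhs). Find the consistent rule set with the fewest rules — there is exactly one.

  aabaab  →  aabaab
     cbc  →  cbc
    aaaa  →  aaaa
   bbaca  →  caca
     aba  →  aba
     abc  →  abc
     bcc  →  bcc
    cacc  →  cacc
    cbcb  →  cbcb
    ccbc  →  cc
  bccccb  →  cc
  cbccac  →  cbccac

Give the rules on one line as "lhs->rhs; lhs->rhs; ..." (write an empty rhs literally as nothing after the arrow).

bb->c; ccb->bb

  | aabaab
  | cbc
  | aaaa
  | bbaca => caca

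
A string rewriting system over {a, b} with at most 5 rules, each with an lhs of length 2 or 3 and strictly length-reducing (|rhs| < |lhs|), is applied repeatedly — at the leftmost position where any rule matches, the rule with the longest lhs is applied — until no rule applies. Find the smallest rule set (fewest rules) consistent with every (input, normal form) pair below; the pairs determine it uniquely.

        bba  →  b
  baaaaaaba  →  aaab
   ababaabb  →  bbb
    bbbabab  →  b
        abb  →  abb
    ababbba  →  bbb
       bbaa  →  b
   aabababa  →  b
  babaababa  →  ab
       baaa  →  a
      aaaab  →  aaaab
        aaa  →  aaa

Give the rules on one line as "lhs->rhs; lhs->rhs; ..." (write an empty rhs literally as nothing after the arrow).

aba->b; ba->; baa->; bab->

  | bba => b
  | baaaaaaba => aaaaba => aaab
  | ababaabb => bbaabb => bbb
  | bbbabab => bbab => b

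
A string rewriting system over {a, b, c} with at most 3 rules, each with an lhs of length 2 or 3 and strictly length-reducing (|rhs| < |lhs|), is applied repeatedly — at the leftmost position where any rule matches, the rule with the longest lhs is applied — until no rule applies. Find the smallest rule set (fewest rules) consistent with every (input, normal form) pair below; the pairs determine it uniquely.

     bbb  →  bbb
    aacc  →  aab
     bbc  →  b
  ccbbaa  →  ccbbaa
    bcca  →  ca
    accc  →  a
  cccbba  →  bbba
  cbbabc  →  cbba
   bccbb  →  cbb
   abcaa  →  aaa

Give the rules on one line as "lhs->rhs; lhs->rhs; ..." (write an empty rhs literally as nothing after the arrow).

  | bbb
  | aacc => aab
  | bbc => b
  | ccbbaa

acc->ab; bc->; ccc->b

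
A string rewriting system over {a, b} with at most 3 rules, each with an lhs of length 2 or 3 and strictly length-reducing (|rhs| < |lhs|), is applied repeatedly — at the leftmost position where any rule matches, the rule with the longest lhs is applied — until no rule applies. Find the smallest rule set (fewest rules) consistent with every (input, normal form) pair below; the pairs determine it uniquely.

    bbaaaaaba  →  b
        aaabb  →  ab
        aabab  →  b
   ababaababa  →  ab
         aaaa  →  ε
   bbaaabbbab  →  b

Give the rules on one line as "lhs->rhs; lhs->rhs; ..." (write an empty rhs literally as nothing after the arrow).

  | bbaaaaaba => baaaaaba => baaaaba => baaaba => baaba => baba => bba => ba => b
  | aaabb => abb => ab
  | aabab => bab => bb => b
  | ababaababa => abbaababa => abaababa => abababa => abbaba => ababa => abba => aba => ab

aa->; ba->b; bb->b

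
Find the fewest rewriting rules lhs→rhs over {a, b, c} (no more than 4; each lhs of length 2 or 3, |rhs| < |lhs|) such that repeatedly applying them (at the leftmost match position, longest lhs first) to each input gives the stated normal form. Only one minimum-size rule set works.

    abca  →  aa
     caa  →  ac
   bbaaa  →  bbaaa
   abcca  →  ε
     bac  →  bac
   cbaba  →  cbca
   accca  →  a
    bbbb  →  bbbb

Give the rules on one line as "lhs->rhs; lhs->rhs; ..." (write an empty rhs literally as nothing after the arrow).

ab->c; aca->; caa->ac; cc->a

  | abca => cca => aa
  | caa => ac
  | bbaaa
  | abcca => ccca => aca => ε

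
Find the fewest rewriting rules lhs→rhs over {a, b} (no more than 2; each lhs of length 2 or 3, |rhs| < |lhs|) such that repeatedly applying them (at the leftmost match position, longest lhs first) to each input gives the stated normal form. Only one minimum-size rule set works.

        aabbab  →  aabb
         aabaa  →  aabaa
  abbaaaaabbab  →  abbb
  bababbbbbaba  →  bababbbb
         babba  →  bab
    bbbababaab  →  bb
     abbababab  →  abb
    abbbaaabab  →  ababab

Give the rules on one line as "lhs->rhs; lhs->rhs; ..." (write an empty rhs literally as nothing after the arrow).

aaa->b; bba->b

  | aabbab => aabb
  | aabaa
  | abbaaaaabbab => abaaaabbab => abbabbab => abbbab => abbb
  | bababbbbbaba => bababbbbba => bababbbb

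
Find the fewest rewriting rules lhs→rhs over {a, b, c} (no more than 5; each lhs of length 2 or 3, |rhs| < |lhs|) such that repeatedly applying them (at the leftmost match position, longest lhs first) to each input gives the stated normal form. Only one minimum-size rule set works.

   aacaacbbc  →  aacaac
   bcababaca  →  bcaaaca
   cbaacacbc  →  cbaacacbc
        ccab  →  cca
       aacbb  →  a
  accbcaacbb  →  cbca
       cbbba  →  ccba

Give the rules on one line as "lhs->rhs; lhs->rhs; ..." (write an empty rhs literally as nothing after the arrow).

ab->a; acc->bb; bb->c; bbc->

  | aacaacbbc => aacaac
  | bcababaca => bcaabaca => bcaaaca
  | cbaacacbc
  | ccab => cca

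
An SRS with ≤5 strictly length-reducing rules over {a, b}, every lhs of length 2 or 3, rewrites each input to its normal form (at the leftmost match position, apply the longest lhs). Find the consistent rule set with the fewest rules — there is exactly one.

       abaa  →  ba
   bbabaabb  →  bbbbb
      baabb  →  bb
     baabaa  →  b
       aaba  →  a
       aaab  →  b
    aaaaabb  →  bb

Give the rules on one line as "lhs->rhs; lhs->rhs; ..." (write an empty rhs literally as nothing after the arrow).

aa->; aab->; ab->b; aba->b

  | abaa => ba
  | bbabaabb => bbbabb => bbbbb
  | baabb => bb
  | baabaa => baa => b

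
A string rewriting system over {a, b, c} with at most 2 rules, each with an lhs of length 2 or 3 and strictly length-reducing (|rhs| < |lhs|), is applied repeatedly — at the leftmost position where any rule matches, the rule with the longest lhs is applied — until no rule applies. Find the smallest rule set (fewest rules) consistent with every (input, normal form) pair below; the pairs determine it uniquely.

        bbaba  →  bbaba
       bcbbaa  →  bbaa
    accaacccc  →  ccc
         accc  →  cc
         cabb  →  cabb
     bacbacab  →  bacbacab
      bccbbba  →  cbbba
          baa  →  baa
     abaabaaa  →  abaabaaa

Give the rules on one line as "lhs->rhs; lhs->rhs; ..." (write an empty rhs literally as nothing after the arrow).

  | bbaba
  | bcbbaa => bbaa
  | accaacccc => caacccc => caccc => ccc
  | accc => cc

acc->c; bc->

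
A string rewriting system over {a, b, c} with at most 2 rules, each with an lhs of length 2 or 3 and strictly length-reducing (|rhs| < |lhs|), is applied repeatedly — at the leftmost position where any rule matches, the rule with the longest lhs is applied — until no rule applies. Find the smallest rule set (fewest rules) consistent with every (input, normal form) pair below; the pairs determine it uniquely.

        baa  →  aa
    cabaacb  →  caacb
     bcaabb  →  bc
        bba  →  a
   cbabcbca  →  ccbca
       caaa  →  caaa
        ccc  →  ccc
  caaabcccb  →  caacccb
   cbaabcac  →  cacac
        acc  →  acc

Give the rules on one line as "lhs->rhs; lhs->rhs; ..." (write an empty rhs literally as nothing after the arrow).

ab->; ba->a

  | baa => aa
  | cabaacb => caacb
  | bcaabb => bcab => bc
  | bba => ba => a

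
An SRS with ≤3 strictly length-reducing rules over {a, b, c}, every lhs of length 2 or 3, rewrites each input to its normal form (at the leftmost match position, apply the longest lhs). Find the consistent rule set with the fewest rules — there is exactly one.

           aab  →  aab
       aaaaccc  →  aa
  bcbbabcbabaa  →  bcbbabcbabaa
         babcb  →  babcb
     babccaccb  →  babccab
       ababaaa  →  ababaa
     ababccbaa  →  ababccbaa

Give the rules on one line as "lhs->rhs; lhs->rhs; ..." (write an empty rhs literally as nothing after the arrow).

  | aab
  | aaaaccc => aaaccc => aaccc => aacc => aac => aa
  | bcbbabcbabaa
  | babcb

aaa->aa; ac->a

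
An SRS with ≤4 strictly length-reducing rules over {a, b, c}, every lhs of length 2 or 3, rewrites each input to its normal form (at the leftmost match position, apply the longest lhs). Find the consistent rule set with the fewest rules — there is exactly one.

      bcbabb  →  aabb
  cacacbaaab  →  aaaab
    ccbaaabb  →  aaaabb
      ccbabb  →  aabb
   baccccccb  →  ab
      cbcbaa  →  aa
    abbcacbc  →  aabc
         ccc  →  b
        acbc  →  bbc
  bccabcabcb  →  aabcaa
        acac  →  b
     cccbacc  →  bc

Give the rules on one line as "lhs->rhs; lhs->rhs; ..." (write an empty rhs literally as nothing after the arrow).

ac->b; ba->a; cb->a; cc->a

  | bcbabb => baabb => aabb
  | cacacbaaab => cbacbaaab => aacbaaab => abbaaab => abaaab => aaaab
  | ccbaaabb => abaaabb => aaaabb
  | ccbabb => ababb => aabb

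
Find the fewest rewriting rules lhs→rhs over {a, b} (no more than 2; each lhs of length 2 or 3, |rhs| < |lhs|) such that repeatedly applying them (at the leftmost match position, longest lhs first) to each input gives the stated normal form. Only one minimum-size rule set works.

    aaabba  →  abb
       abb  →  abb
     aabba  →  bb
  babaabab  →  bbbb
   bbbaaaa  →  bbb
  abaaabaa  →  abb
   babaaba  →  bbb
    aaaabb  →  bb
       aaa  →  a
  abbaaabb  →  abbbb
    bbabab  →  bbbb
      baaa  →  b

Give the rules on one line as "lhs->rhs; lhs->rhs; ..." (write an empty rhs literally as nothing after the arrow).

aa->; ba->b

  | aaabba => abba => abb
  | abb
  | aabba => bba => bb
  | babaabab => bbaabab => bbabab => bbbab => bbbb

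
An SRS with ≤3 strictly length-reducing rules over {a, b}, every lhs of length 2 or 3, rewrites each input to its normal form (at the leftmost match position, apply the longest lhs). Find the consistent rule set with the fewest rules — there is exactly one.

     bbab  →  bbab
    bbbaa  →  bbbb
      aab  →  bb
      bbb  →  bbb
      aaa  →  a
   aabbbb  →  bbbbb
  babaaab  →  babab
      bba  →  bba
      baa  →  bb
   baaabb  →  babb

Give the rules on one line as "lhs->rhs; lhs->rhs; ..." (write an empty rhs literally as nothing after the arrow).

  | bbab
  | bbbaa => bbbb
  | aab => bb
  | bbb

aa->b; aaa->a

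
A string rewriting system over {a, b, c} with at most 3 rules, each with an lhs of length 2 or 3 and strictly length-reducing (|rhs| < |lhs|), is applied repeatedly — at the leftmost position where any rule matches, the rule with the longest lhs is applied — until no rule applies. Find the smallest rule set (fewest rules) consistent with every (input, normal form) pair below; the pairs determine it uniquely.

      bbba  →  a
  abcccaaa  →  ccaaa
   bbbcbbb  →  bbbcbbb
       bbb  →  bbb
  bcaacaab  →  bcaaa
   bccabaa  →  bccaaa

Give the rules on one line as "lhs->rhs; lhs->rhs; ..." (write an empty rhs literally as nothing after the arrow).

  | bbba => bba => ba => a
  | abcccaaa => acccaaa => ccaaa
  | bbbcbbb
  | bbb

ab->a; ac->; ba->a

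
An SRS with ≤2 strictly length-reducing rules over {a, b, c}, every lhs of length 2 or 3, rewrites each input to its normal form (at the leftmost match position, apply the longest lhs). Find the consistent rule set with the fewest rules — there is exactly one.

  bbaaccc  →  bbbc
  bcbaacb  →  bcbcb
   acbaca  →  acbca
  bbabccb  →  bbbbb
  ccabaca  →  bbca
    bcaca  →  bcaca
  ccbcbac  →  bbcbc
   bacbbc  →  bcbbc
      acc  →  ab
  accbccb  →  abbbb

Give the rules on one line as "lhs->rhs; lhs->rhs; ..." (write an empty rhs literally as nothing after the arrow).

  | bbaaccc => bbaccc => bbccc => bbbc
  | bcbaacb => bcbacb => bcbcb
  | acbaca => acbca
  | bbabccb => bbbccb => bbbbb

ba->b; cc->b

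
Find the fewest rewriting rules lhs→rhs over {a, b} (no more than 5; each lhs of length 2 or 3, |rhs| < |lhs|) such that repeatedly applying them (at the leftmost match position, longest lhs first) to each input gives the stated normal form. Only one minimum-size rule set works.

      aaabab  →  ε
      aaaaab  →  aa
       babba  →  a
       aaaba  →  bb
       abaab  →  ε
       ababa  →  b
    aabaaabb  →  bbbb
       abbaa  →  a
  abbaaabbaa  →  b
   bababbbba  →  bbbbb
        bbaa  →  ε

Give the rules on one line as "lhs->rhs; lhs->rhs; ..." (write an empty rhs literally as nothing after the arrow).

aaa->bb; aab->ba; ba->; bab->aa

  | aaabab => bbbab => bbaa => ba => ε
  | aaaaab => bbaab => bab => aa
  | babba => aaba => baa => a
  | aaaba => bbba => bb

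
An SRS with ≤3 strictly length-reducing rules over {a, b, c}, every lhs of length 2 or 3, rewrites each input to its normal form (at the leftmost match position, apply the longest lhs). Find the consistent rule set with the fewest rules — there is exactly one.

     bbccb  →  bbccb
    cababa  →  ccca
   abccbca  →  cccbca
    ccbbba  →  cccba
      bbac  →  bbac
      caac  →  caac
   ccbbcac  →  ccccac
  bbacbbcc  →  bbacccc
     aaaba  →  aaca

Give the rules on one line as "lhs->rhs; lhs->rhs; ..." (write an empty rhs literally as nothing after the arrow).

  | bbccb
  | cababa => ccaba => ccca
  | abccbca => cccbca
  | ccbbba => cccba

ab->c; cbb->cc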